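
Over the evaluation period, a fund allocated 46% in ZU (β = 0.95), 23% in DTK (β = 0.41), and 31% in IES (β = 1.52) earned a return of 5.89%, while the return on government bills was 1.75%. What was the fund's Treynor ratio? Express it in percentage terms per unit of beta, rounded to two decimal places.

β_P = 0.46×0.95 + 0.23×0.41 + 0.31×1.52 = 1.0025
Treynor = (R_P − R_f) / β_P = (5.89% − 1.75%) / 1.0025 = 4.14% / 1.0025 = 4.13%

4.13%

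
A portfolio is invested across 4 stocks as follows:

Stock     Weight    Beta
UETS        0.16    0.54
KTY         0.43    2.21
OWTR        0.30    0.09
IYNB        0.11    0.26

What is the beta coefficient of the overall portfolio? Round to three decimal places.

1.092

β_P = Σ w_i β_i = 0.16×0.54 + 0.43×2.21 + 0.30×0.09 + 0.11×0.26 = 1.0923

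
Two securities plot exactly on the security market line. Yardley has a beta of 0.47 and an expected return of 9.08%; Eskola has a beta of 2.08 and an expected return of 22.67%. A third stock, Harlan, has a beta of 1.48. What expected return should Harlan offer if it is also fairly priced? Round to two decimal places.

17.61%

MRP (SML slope) = (22.67% − 9.08%) / (2.08 − 0.47) = 13.59% / 1.61 = 8.4410%
R_f (intercept) = 9.08% − 0.47 × 8.4410% = 5.1127%
E(R_Harlan) = R_f + β × MRP = 5.1127% + 1.48 × 8.4410% = 17.61%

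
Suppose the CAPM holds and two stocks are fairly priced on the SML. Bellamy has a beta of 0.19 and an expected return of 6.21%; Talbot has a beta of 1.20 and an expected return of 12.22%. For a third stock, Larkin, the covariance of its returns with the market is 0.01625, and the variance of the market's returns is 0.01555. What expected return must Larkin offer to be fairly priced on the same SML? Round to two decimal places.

MRP = (12.22% − 6.21%) / (1.20 − 0.19) = 5.9505%
R_f = 6.21% − 0.19 × 5.9505% = 5.0794%
β_Larkin = Cov / Var(R_m) = 0.01625 / 0.01555 = 1.0450
E(R_Larkin) = R_f + β × MRP = 5.0794% + 1.0450 × 5.9505% = 11.30%

11.30%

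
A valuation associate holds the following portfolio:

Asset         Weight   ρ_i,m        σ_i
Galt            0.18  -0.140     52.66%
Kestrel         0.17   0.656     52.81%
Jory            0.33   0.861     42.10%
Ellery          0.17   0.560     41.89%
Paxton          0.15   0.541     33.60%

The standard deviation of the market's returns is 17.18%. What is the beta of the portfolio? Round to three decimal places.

β_Galt = -0.140 × 52.66% / 17.18% = -0.4291
β_Kestrel = 0.656 × 52.81% / 17.18% = 2.0165
β_Jory = 0.861 × 42.10% / 17.18% = 2.1099
β_Ellery = 0.560 × 41.89% / 17.18% = 1.3654
β_Paxton = 0.541 × 33.60% / 17.18% = 1.0581
β_P = Σ w_i β_i = 0.18×-0.4291 + 0.17×2.0165 + 0.33×2.1099 + 0.17×1.3654 + 0.15×1.0581 = 1.3527

1.353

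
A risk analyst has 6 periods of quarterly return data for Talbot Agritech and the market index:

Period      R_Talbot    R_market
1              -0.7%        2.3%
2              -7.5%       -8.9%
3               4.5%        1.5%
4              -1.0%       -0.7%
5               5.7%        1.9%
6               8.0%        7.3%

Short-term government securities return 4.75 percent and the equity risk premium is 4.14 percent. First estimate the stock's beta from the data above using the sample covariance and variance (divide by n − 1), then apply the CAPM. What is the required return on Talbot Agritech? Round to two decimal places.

8.73%

Mean R_i = (-0.7 − 7.5 + 4.5 − 1.0 + 5.7 + 8.0) / 6 = 1.5000%
Mean R_m = (2.3 − 8.9 + 1.5 − 0.7 + 1.9 + 7.3) / 6 = 0.5667%
Σ(R_i − R̄_i)(R_m − R̄_m) = 136.7200  ⇒  Cov = 136.7200 / 5 = 27.3440
Σ(R_m − R̄_m)² = 142.2133  ⇒  Var(R_m) = 142.2133 / 5 = 28.4427
β = Cov / Var(R_m) = 27.3440 / 28.4427 = 0.9614
E(R) = R_f + β × MRP = 4.75% + 0.9614 × 4.14% = 8.73%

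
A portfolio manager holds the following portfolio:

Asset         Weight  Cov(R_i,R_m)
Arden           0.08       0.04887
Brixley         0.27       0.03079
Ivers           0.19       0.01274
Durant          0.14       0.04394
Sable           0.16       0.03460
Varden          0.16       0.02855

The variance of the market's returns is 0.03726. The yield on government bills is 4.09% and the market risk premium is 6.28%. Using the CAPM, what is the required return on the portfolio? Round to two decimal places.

9.30%

β_Arden = 0.04887 / 0.03726 = 1.3116
β_Brixley = 0.03079 / 0.03726 = 0.8264
β_Ivers = 0.01274 / 0.03726 = 0.3419
β_Durant = 0.04394 / 0.03726 = 1.1793
β_Sable = 0.03460 / 0.03726 = 0.9286
β_Varden = 0.02855 / 0.03726 = 0.7662
β_P = Σ w_i β_i = 0.08×1.3116 + 0.27×0.8264 + 0.19×0.3419 + 0.14×1.1793 + 0.16×0.9286 + 0.16×0.7662 = 0.8293
E(R_P) = R_f + β_P × MRP = 4.09% + 0.8293 × 6.28% = 9.30%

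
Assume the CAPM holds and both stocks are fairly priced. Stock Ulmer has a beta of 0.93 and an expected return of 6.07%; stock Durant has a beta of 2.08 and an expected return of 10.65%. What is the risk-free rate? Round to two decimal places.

2.37%

Both satisfy E(R) = R_f + β·MRP, so the slope of the SML is
MRP = (10.65% − 6.07%) / (2.08 − 0.93) = 4.58% / 1.15 = 3.9826%
R_f = E(R_Ulmer) − β_Ulmer·MRP = 6.07% − 0.93 × 3.9826% = 2.3662%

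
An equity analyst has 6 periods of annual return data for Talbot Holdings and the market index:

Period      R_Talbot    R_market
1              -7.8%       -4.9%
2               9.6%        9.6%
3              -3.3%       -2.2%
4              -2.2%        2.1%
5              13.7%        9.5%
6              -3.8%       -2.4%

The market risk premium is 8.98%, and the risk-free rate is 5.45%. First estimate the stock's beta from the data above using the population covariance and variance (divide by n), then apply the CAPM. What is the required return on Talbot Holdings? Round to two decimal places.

Mean R_i = (-7.8 + 9.6 − 3.3 − 2.2 + 13.7 − 3.8) / 6 = 1.0333%
Mean R_m = (-4.9 + 9.6 − 2.2 + 2.1 + 9.5 − 2.4) / 6 = 1.9500%
Σ(R_i − R̄_i)(R_m − R̄_m) = 260.2000  ⇒  Cov = 260.2000 / 6 = 43.3667
Σ(R_m − R̄_m)² = 198.6150  ⇒  Var(R_m) = 198.6150 / 6 = 33.1025
β = Cov / Var(R_m) = 43.3667 / 33.1025 = 1.3101
E(R) = R_f + β × MRP = 5.45% + 1.3101 × 8.98% = 17.21%

17.21%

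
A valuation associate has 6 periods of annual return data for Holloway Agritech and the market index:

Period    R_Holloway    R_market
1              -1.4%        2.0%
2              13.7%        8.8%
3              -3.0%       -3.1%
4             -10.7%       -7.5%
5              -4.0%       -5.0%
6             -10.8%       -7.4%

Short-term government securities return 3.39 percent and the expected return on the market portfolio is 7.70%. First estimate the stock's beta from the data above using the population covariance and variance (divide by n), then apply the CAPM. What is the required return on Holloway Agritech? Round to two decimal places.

9.24%

Mean R_i = (-1.4 + 13.7 − 3.0 − 10.7 − 4.0 − 10.8) / 6 = -2.7000%
Mean R_m = (2.0 + 8.8 − 3.1 − 7.5 − 5.0 − 7.4) / 6 = -2.0333%
Σ(R_i − R̄_i)(R_m − R̄_m) = 274.2900  ⇒  Cov = 274.2900 / 6 = 45.7150
Σ(R_m − R̄_m)² = 202.2533  ⇒  Var(R_m) = 202.2533 / 6 = 33.7089
β = Cov / Var(R_m) = 45.7150 / 33.7089 = 1.3562
MRP = 7.70% − 3.39% = 4.31%
E(R) = R_f + β × MRP = 3.39% + 1.3562 × 4.31% = 9.24%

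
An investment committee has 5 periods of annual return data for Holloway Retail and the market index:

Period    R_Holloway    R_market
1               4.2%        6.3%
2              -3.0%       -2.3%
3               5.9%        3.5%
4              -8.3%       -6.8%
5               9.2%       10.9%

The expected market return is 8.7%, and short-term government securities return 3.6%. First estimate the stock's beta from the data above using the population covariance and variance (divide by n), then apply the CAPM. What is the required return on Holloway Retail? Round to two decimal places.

8.62%

Mean R_i = (4.2 − 3.0 + 5.9 − 8.3 + 9.2) / 5 = 1.6000%
Mean R_m = (6.3 − 2.3 + 3.5 − 6.8 + 10.9) / 5 = 2.3200%
Σ(R_i − R̄_i)(R_m − R̄_m) = 192.1700  ⇒  Cov = 192.1700 / 5 = 38.4340
Σ(R_m − R̄_m)² = 195.3680  ⇒  Var(R_m) = 195.3680 / 5 = 39.0736
β = Cov / Var(R_m) = 38.4340 / 39.0736 = 0.9836
MRP = 8.7% − 3.6% = 5.10%
E(R) = R_f + β × MRP = 3.6% + 0.9836 × 5.1% = 8.62%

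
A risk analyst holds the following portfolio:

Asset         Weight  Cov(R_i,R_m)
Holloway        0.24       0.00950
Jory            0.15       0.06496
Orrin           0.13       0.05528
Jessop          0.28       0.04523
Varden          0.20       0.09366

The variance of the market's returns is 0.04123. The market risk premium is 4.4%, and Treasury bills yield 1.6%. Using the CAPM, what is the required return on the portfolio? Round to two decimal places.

7.00%

β_Holloway = 0.00950 / 0.04123 = 0.2304
β_Jory = 0.06496 / 0.04123 = 1.5756
β_Orrin = 0.05528 / 0.04123 = 1.3408
β_Jessop = 0.04523 / 0.04123 = 1.0970
β_Varden = 0.09366 / 0.04123 = 2.2716
β_P = Σ w_i β_i = 0.24×0.2304 + 0.15×1.5756 + 0.13×1.3408 + 0.28×1.0970 + 0.20×2.2716 = 1.2274
E(R_P) = R_f + β_P × MRP = 1.6% + 1.2274 × 4.4% = 7.00%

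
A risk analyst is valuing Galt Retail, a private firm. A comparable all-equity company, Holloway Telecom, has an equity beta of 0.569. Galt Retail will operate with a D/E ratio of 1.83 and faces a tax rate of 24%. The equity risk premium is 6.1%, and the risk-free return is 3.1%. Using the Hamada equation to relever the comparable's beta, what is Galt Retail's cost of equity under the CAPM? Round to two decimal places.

11.40%

β_L = β_U × [1 + (1 − t)(D/E)] = 0.569 × [1 + (1 − 0.24) × 1.83]
    = 0.569 × [1 + 0.76 × 1.83] = 0.569 × 2.3908 = 1.3604
E(R) = R_f + β_L × MRP = 3.1% + 1.3604 × 6.1% = 11.40%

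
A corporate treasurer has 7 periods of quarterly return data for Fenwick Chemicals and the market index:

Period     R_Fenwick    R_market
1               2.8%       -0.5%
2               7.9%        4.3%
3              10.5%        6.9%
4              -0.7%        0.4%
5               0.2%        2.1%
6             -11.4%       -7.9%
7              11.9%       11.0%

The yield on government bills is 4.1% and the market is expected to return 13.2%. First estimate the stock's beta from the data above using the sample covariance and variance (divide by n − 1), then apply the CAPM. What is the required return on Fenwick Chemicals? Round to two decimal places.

15.74%

Mean R_i = (2.8 + 7.9 + 10.5 − 0.7 + 0.2 − 11.4 + 11.9) / 7 = 3.0286%
Mean R_m = (-0.5 + 4.3 + 6.9 + 0.4 + 2.1 − 7.9 + 11.0) / 7 = 2.3286%
Σ(R_i − R̄_i)(R_m − R̄_m) = 276.7543  ⇒  Cov = 276.7543 / 6 = 46.1257
Σ(R_m − R̄_m)² = 216.3743  ⇒  Var(R_m) = 216.3743 / 6 = 36.0624
β = Cov / Var(R_m) = 46.1257 / 36.0624 = 1.2791
MRP = 13.2% − 4.1% = 9.10%
E(R) = R_f + β × MRP = 4.1% + 1.2791 × 9.1% = 15.74%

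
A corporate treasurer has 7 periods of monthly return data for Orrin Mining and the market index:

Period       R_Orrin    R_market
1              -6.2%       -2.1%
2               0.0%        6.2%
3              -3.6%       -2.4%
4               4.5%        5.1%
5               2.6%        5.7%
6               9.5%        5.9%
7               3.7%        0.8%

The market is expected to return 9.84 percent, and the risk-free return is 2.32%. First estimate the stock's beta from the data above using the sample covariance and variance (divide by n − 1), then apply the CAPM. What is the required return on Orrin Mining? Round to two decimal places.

9.82%

Mean R_i = (-6.2 + 0.0 − 3.6 + 4.5 + 2.6 + 9.5 + 3.7) / 7 = 1.5000%
Mean R_m = (-2.1 + 6.2 − 2.4 + 5.1 + 5.7 + 5.9 + 0.8) / 7 = 2.7429%
Σ(R_i − R̄_i)(R_m − R̄_m) = 89.6400  ⇒  Cov = 89.6400 / 6 = 14.9400
Σ(R_m − R̄_m)² = 89.8971  ⇒  Var(R_m) = 89.8971 / 6 = 14.9829
β = Cov / Var(R_m) = 14.9400 / 14.9829 = 0.9971
MRP = 9.84% − 2.32% = 7.52%
E(R) = R_f + β × MRP = 2.32% + 0.9971 × 7.52% = 9.82%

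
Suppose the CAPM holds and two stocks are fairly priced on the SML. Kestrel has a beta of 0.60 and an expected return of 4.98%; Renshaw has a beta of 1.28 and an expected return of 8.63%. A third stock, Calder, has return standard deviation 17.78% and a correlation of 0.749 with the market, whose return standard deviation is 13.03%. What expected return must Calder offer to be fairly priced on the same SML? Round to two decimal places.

7.25%

MRP = (8.63% − 4.98%) / (1.28 − 0.60) = 5.3676%
R_f = 4.98% − 0.60 × 5.3676% = 1.7594%
β_Calder = ρ·σ_i/σ_m = 0.749 × 17.78 / 13.03 = 1.0220
E(R_Calder) = R_f + β × MRP = 1.7594% + 1.0220 × 5.3676% = 7.25%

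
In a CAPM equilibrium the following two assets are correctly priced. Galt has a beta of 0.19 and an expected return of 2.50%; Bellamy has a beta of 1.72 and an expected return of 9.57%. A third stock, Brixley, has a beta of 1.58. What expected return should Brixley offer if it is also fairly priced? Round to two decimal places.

8.92%

MRP (SML slope) = (9.57% − 2.50%) / (1.72 − 0.19) = 7.07% / 1.53 = 4.6209%
R_f (intercept) = 2.50% − 0.19 × 4.6209% = 1.6220%
E(R_Brixley) = R_f + β × MRP = 1.6220% + 1.58 × 4.6209% = 8.92%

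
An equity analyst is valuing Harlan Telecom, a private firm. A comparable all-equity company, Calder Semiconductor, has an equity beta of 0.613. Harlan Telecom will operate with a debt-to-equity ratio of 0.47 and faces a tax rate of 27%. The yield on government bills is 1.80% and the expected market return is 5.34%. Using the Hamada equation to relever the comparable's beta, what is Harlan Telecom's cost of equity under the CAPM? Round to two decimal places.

β_L = β_U × [1 + (1 − t)(D/E)] = 0.613 × [1 + (1 − 0.27) × 0.47]
    = 0.613 × [1 + 0.73 × 0.47] = 0.613 × 1.3431 = 0.8233
MRP = 5.34% − 1.80% = 3.54%
E(R) = R_f + β_L × MRP = 1.80% + 0.8233 × 3.54% = 4.71%

4.71%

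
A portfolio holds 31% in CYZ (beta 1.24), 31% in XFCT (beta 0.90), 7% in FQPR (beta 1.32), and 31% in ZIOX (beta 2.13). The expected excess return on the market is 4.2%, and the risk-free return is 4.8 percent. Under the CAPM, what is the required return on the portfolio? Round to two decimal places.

10.75%

β_P = Σ w_i β_i = 0.31×1.24 + 0.31×0.90 + 0.07×1.32 + 0.31×2.13 = 1.4161
E(R_P) = R_f + β_P × MRP = 4.8% + 1.4161 × 4.2% = 10.75%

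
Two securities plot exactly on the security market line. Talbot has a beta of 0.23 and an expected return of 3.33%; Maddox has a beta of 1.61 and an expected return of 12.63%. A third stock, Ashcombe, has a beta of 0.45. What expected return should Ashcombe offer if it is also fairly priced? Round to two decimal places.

4.81%

MRP (SML slope) = (12.63% − 3.33%) / (1.61 − 0.23) = 9.30% / 1.38 = 6.7391%
R_f (intercept) = 3.33% − 0.23 × 6.7391% = 1.7800%
E(R_Ashcombe) = R_f + β × MRP = 1.7800% + 0.45 × 6.7391% = 4.81%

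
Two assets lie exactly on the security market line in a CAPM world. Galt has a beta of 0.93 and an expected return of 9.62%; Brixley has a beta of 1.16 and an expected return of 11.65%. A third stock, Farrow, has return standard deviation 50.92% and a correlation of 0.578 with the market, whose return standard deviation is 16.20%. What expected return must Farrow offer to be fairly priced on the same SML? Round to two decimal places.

17.45%

MRP = (11.65% − 9.62%) / (1.16 − 0.93) = 8.8261%
R_f = 9.62% − 0.93 × 8.8261% = 1.4117%
β_Farrow = ρ·σ_i/σ_m = 0.578 × 50.92 / 16.20 = 1.8168
E(R_Farrow) = R_f + β × MRP = 1.4117% + 1.8168 × 8.8261% = 17.45%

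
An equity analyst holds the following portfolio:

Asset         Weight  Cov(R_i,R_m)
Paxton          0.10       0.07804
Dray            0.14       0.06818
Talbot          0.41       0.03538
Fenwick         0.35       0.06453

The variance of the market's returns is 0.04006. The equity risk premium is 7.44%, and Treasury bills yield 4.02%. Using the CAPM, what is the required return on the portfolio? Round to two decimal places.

β_Paxton = 0.07804 / 0.04006 = 1.9481
β_Dray = 0.06818 / 0.04006 = 1.7019
β_Talbot = 0.03538 / 0.04006 = 0.8832
β_Fenwick = 0.06453 / 0.04006 = 1.6108
β_P = Σ w_i β_i = 0.10×1.9481 + 0.14×1.7019 + 0.41×0.8832 + 0.35×1.6108 = 1.3590
E(R_P) = R_f + β_P × MRP = 4.02% + 1.3590 × 7.44% = 14.13%

14.13%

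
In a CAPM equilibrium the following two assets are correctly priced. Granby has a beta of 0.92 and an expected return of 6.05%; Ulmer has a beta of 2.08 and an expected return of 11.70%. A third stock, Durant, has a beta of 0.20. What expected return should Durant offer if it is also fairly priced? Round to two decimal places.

2.54%

MRP (SML slope) = (11.70% − 6.05%) / (2.08 − 0.92) = 5.65% / 1.16 = 4.8707%
R_f (intercept) = 6.05% − 0.92 × 4.8707% = 1.5690%
E(R_Durant) = R_f + β × MRP = 1.5690% + 0.20 × 4.8707% = 2.54%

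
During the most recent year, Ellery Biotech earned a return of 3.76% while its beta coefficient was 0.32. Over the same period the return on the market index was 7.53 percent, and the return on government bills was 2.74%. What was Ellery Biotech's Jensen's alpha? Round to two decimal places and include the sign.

-0.51%

Market excess return = 7.53% − 2.74% = 4.79%
CAPM benchmark = R_f + β(R_m − R_f) = 2.74% + 0.32 × 4.79% = 4.2728%
α = actual − benchmark = 3.76% − 4.2728% = -0.51%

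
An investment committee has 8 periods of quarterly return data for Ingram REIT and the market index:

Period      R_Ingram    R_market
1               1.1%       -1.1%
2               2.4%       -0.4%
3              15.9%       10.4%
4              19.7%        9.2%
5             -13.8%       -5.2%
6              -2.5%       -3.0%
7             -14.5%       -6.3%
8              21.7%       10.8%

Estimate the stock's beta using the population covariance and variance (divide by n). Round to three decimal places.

Mean R_i = (1.1 + 2.4 + 15.9 + 19.7 − 13.8 − 2.5 − 14.5 + 21.7) / 8 = 3.7500%
Mean R_m = (-1.1 − 0.4 + 10.4 + 9.2 − 5.2 − 3.0 − 6.3 + 10.8) / 8 = 1.8000%
Σ(R_i − R̄_i)(R_m − R̄_m) = 695.4000  ⇒  Cov = 695.4000 / 8 = 86.9250
Σ(R_m − R̄_m)² = 360.6200  ⇒  Var(R_m) = 360.6200 / 8 = 45.0775
β = Cov / Var(R_m) = 86.9250 / 45.0775 = 1.9283

1.928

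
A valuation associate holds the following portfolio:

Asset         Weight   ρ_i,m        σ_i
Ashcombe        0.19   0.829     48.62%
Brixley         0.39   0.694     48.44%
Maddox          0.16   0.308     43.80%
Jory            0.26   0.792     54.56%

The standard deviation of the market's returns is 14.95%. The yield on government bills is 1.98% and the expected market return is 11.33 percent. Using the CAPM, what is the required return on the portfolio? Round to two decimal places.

23.35%

β_Ashcombe = 0.829 × 48.62% / 14.95% = 2.6961
β_Brixley = 0.694 × 48.44% / 14.95% = 2.2487
β_Maddox = 0.308 × 43.80% / 14.95% = 0.9024
β_Jory = 0.792 × 54.56% / 14.95% = 2.8904
β_P = Σ w_i β_i = 0.19×2.6961 + 0.39×2.2487 + 0.16×0.9024 + 0.26×2.8904 = 2.2851
MRP = 11.33% − 1.98% = 9.35%
E(R_P) = R_f + β_P × MRP = 1.98% + 2.2851 × 9.35% = 23.35%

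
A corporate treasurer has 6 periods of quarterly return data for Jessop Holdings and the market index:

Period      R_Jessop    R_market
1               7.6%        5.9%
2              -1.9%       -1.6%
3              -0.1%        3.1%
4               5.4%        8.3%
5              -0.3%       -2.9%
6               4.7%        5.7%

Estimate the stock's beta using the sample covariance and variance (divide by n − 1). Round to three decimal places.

Mean R_i = (7.6 − 1.9 − 0.1 + 5.4 − 0.3 + 4.7) / 6 = 2.5667%
Mean R_m = (5.9 − 1.6 + 3.1 + 8.3 − 2.9 + 5.7) / 6 = 3.0833%
Σ(R_i − R̄_i)(R_m − R̄_m) = 72.5667  ⇒  Cov = 72.5667 / 5 = 14.5133
Σ(R_m − R̄_m)² = 99.7283  ⇒  Var(R_m) = 99.7283 / 5 = 19.9457
β = Cov / Var(R_m) = 14.5133 / 19.9457 = 0.7276

0.728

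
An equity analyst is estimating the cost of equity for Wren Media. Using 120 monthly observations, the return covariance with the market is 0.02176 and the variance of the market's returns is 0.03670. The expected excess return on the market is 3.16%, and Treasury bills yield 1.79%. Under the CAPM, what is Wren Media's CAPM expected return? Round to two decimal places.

3.66%

β = Cov(R_i, R_m) / Var(R_m) = 0.02176 / 0.03670 = 0.5929
E(R) = R_f + β × MRP = 1.79% + 0.5929 × 3.16% = 3.66%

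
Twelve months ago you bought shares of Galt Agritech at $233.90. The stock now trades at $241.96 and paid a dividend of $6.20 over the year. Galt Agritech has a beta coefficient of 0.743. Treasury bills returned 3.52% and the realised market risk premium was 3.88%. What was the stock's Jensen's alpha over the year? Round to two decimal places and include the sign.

-0.31%

Realised HPR = (P1 + D1 − P0) / P0 = (241.96 + 6.20 − 233.90) / 233.90 = 14.26 / 233.90 = 6.0966%
CAPM required = R_f + β·MRP = 3.52% + 0.743 × 3.88% = 6.40284%
α = realised − required = 6.0966% − 6.40284% = -0.31%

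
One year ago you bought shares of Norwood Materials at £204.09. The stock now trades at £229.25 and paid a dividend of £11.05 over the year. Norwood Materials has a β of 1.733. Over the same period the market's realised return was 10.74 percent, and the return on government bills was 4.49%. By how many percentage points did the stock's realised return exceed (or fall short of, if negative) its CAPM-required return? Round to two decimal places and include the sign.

Realised HPR = (P1 + D1 − P0) / P0 = (229.25 + 11.05 − 204.09) / 204.09 = 36.21 / 204.09 = 17.7422%
MRP = 10.74% − 4.49% = 6.25%
CAPM required = R_f + β·MRP = 4.49% + 1.733 × 6.25% = 15.32125%
α = realised − required = 17.7422% − 15.32125% = +2.42%

+2.42%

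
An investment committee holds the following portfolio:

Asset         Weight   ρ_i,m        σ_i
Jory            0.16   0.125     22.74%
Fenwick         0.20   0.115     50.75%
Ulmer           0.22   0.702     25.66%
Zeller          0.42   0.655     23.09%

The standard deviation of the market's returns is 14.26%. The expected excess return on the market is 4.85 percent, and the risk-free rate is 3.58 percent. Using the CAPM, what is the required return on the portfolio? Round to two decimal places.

β_Jory = 0.125 × 22.74% / 14.26% = 0.1993
β_Fenwick = 0.115 × 50.75% / 14.26% = 0.4093
β_Ulmer = 0.702 × 25.66% / 14.26% = 1.2632
β_Zeller = 0.655 × 23.09% / 14.26% = 1.0606
β_P = Σ w_i β_i = 0.16×0.1993 + 0.20×0.4093 + 0.22×1.2632 + 0.42×1.0606 = 0.8371
E(R_P) = R_f + β_P × MRP = 3.58% + 0.8371 × 4.85% = 7.64%

7.64%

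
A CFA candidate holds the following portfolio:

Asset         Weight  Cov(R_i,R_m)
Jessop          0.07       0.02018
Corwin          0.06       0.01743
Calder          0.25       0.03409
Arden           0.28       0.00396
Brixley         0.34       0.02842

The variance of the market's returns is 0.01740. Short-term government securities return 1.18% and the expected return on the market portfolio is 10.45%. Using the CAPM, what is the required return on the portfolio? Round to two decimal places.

β_Jessop = 0.02018 / 0.01740 = 1.1598
β_Corwin = 0.01743 / 0.01740 = 1.0017
β_Calder = 0.03409 / 0.01740 = 1.9592
β_Arden = 0.00396 / 0.01740 = 0.2276
β_Brixley = 0.02842 / 0.01740 = 1.6333
β_P = Σ w_i β_i = 0.07×1.1598 + 0.06×1.0017 + 0.25×1.9592 + 0.28×0.2276 + 0.34×1.6333 = 1.2501
MRP = 10.45% − 1.18% = 9.27%
E(R_P) = R_f + β_P × MRP = 1.18% + 1.2501 × 9.27% = 12.77%

12.77%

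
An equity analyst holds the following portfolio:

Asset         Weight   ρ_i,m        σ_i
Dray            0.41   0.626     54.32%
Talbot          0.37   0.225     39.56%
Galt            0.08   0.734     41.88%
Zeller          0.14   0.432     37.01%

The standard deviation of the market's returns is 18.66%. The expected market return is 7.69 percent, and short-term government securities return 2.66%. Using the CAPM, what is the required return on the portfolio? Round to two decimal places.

8.57%

β_Dray = 0.626 × 54.32% / 18.66% = 1.8223
β_Talbot = 0.225 × 39.56% / 18.66% = 0.4770
β_Galt = 0.734 × 41.88% / 18.66% = 1.6474
β_Zeller = 0.432 × 37.01% / 18.66% = 0.8568
β_P = Σ w_i β_i = 0.41×1.8223 + 0.37×0.4770 + 0.08×1.6474 + 0.14×0.8568 = 1.1754
MRP = 7.69% − 2.66% = 5.03%
E(R_P) = R_f + β_P × MRP = 2.66% + 1.1754 × 5.03% = 8.57%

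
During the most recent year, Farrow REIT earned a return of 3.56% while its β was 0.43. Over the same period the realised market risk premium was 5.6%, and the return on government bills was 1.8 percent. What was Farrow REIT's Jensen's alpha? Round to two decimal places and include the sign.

CAPM benchmark = R_f + β(R_m − R_f) = 1.8% + 0.43 × 5.6% = 4.2080%
α = actual − benchmark = 3.56% − 4.2080% = -0.65%

-0.65%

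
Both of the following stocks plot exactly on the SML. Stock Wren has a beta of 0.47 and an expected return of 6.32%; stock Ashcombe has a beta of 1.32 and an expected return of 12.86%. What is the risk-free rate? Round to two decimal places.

Both satisfy E(R) = R_f + β·MRP, so the slope of the SML is
MRP = (12.86% − 6.32%) / (1.32 − 0.47) = 6.54% / 0.85 = 7.6941%
R_f = E(R_Wren) − β_Wren·MRP = 6.32% − 0.47 × 7.6941% = 2.7038%

2.70%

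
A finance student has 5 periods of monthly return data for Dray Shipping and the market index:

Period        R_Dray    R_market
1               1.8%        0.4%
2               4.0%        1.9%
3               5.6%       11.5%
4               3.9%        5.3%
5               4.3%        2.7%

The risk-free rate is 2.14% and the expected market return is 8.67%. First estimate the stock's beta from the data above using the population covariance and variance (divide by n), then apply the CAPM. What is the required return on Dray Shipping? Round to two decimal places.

Mean R_i = (1.8 + 4.0 + 5.6 + 3.9 + 4.3) / 5 = 3.9200%
Mean R_m = (0.4 + 1.9 + 11.5 + 5.3 + 2.7) / 5 = 4.3600%
Σ(R_i − R̄_i)(R_m − R̄_m) = 19.5440  ⇒  Cov = 19.5440 / 5 = 3.9088
Σ(R_m − R̄_m)² = 76.3520  ⇒  Var(R_m) = 76.3520 / 5 = 15.2704
β = Cov / Var(R_m) = 3.9088 / 15.2704 = 0.2560
MRP = 8.67% − 2.14% = 6.53%
E(R) = R_f + β × MRP = 2.14% + 0.2560 × 6.53% = 3.81%

3.81%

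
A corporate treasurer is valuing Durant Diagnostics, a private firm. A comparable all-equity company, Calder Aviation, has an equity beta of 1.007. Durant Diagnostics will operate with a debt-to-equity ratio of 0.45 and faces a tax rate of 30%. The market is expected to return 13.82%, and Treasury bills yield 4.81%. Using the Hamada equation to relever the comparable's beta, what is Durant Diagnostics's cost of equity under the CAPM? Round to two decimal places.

16.74%

β_L = β_U × [1 + (1 − t)(D/E)] = 1.007 × [1 + (1 − 0.30) × 0.45]
    = 1.007 × [1 + 0.70 × 0.45] = 1.007 × 1.3150 = 1.3242
MRP = 13.82% − 4.81% = 9.01%
E(R) = R_f + β_L × MRP = 4.81% + 1.3242 × 9.01% = 16.74%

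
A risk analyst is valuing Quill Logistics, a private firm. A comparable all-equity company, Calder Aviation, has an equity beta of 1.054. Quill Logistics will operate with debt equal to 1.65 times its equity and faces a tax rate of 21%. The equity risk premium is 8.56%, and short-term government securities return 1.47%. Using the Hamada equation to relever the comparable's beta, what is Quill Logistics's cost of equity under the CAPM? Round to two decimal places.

β_L = β_U × [1 + (1 − t)(D/E)] = 1.054 × [1 + (1 − 0.21) × 1.65]
    = 1.054 × [1 + 0.79 × 1.65] = 1.054 × 2.3035 = 2.4279
E(R) = R_f + β_L × MRP = 1.47% + 2.4279 × 8.56% = 22.25%

22.25%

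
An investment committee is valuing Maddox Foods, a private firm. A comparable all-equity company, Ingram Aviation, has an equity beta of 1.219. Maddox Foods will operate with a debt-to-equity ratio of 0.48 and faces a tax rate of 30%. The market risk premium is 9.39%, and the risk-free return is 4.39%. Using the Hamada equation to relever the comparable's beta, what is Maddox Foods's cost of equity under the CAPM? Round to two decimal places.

β_L = β_U × [1 + (1 − t)(D/E)] = 1.219 × [1 + (1 − 0.30) × 0.48]
    = 1.219 × [1 + 0.70 × 0.48] = 1.219 × 1.3360 = 1.6286
E(R) = R_f + β_L × MRP = 4.39% + 1.6286 × 9.39% = 19.68%

19.68%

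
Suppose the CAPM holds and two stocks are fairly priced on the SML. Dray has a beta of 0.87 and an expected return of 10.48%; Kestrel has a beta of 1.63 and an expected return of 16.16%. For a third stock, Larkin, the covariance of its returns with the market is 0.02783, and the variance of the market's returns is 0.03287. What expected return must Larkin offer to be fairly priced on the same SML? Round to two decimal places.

MRP = (16.16% − 10.48%) / (1.63 − 0.87) = 7.4737%
R_f = 10.48% − 0.87 × 7.4737% = 3.9779%
β_Larkin = Cov / Var(R_m) = 0.02783 / 0.03287 = 0.8467
E(R_Larkin) = R_f + β × MRP = 3.9779% + 0.8467 × 7.4737% = 10.31%

10.31%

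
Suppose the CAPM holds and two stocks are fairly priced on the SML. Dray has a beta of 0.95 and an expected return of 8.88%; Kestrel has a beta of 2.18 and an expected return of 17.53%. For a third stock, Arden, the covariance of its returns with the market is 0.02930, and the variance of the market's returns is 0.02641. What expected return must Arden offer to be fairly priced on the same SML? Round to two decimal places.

10.00%

MRP = (17.53% − 8.88%) / (2.18 − 0.95) = 7.0325%
R_f = 8.88% − 0.95 × 7.0325% = 2.1991%
β_Arden = Cov / Var(R_m) = 0.02930 / 0.02641 = 1.1094
E(R_Arden) = R_f + β × MRP = 2.1991% + 1.1094 × 7.0325% = 10.00%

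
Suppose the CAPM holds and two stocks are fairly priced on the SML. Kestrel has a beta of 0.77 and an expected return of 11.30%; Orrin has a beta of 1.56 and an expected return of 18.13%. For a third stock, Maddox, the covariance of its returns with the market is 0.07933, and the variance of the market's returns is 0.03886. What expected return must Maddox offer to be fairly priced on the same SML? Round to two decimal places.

MRP = (18.13% − 11.30%) / (1.56 − 0.77) = 8.6456%
R_f = 11.30% − 0.77 × 8.6456% = 4.6429%
β_Maddox = Cov / Var(R_m) = 0.07933 / 0.03886 = 2.0414
E(R_Maddox) = R_f + β × MRP = 4.6429% + 2.0414 × 8.6456% = 22.29%

22.29%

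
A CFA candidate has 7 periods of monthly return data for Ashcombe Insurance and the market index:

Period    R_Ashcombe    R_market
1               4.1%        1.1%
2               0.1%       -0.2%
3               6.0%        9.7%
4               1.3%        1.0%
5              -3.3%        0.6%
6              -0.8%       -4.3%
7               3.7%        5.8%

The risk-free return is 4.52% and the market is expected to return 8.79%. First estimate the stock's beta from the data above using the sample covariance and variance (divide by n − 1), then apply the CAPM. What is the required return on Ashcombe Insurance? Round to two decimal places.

6.80%

Mean R_i = (4.1 + 0.1 + 6.0 + 1.3 − 3.3 − 0.8 + 3.7) / 7 = 1.5857%
Mean R_m = (1.1 − 0.2 + 9.7 + 1.0 + 0.6 − 4.3 + 5.8) / 7 = 1.9571%
Σ(R_i − R̄_i)(R_m − R̄_m) = 65.1857  ⇒  Cov = 65.1857 / 6 = 10.8643
Σ(R_m − R̄_m)² = 122.0171  ⇒  Var(R_m) = 122.0171 / 6 = 20.3362
β = Cov / Var(R_m) = 10.8643 / 20.3362 = 0.5342
MRP = 8.79% − 4.52% = 4.27%
E(R) = R_f + β × MRP = 4.52% + 0.5342 × 4.27% = 6.80%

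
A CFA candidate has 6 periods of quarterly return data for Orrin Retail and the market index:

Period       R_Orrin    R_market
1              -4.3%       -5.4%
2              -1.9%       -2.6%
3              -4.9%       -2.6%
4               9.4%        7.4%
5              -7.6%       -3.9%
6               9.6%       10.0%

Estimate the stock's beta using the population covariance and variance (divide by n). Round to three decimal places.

Mean R_i = (-4.3 − 1.9 − 4.9 + 9.4 − 7.6 + 9.6) / 6 = 0.0500%
Mean R_m = (-5.4 − 2.6 − 2.6 + 7.4 − 3.9 + 10.0) / 6 = 0.4833%
Σ(R_i − R̄_i)(R_m − R̄_m) = 235.9550  ⇒  Cov = 235.9550 / 6 = 39.3258
Σ(R_m − R̄_m)² = 211.2483  ⇒  Var(R_m) = 211.2483 / 6 = 35.2081
β = Cov / Var(R_m) = 39.3258 / 35.2081 = 1.1170

1.117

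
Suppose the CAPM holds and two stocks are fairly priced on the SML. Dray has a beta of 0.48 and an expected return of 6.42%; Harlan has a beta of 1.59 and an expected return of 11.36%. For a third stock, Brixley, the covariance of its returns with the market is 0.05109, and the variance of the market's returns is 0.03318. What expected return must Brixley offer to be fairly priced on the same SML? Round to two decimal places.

11.14%

MRP = (11.36% − 6.42%) / (1.59 − 0.48) = 4.4505%
R_f = 6.42% − 0.48 × 4.4505% = 4.2838%
β_Brixley = Cov / Var(R_m) = 0.05109 / 0.03318 = 1.5398
E(R_Brixley) = R_f + β × MRP = 4.2838% + 1.5398 × 4.4505% = 11.14%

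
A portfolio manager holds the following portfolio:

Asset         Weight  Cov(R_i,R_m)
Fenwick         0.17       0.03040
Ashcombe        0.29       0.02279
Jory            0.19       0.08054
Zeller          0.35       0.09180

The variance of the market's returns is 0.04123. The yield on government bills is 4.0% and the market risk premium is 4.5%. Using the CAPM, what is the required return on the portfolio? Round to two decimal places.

10.46%

β_Fenwick = 0.03040 / 0.04123 = 0.7373
β_Ashcombe = 0.02279 / 0.04123 = 0.5528
β_Jory = 0.08054 / 0.04123 = 1.9534
β_Zeller = 0.09180 / 0.04123 = 2.2265
β_P = Σ w_i β_i = 0.17×0.7373 + 0.29×0.5528 + 0.19×1.9534 + 0.35×2.2265 = 1.4361
E(R_P) = R_f + β_P × MRP = 4.0% + 1.4361 × 4.5% = 10.46%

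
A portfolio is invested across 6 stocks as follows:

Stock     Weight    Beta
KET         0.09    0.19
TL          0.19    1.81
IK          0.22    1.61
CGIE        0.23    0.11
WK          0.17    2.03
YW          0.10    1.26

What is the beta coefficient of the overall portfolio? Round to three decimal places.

β_P = Σ w_i β_i = 0.09×0.19 + 0.19×1.81 + 0.22×1.61 + 0.23×0.11 + 0.17×2.03 + 0.10×1.26 = 1.2116

1.212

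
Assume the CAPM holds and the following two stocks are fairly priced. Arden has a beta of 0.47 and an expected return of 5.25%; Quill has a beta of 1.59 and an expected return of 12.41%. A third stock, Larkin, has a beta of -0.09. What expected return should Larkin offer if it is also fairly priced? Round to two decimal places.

MRP (SML slope) = (12.41% − 5.25%) / (1.59 − 0.47) = 7.16% / 1.12 = 6.3929%
R_f (intercept) = 5.25% − 0.47 × 6.3929% = 2.2453%
E(R_Larkin) = R_f + β × MRP = 2.2453% + -0.09 × 6.3929% = 1.67%

1.67%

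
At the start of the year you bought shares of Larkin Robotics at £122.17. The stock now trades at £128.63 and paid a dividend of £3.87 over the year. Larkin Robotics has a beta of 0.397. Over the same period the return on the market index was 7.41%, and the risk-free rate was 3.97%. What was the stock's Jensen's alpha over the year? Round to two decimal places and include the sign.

Realised HPR = (P1 + D1 − P0) / P0 = (128.63 + 3.87 − 122.17) / 122.17 = 10.33 / 122.17 = 8.4554%
MRP = 7.41% − 3.97% = 3.44%
CAPM required = R_f + β·MRP = 3.97% + 0.397 × 3.44% = 5.33568%
α = realised − required = 8.4554% − 5.33568% = +3.12%

+3.12%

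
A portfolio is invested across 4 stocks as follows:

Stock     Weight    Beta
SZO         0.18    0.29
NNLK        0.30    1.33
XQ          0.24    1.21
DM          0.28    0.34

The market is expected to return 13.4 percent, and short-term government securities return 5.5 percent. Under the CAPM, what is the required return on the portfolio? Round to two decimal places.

β_P = Σ w_i β_i = 0.18×0.29 + 0.30×1.33 + 0.24×1.21 + 0.28×0.34 = 0.8368
MRP = 13.4% − 5.5% = 7.90%
E(R_P) = R_f + β_P × MRP = 5.5% + 0.8368 × 7.9% = 12.11%

12.11%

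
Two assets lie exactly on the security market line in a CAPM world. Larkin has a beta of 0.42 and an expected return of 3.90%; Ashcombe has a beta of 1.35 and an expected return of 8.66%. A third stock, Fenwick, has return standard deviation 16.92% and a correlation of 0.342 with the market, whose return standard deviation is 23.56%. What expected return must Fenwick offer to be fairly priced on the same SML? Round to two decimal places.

MRP = (8.66% − 3.90%) / (1.35 − 0.42) = 5.1183%
R_f = 3.90% − 0.42 × 5.1183% = 1.7503%
β_Fenwick = ρ·σ_i/σ_m = 0.342 × 16.92 / 23.56 = 0.2456
E(R_Fenwick) = R_f + β × MRP = 1.7503% + 0.2456 × 5.1183% = 3.01%

3.01%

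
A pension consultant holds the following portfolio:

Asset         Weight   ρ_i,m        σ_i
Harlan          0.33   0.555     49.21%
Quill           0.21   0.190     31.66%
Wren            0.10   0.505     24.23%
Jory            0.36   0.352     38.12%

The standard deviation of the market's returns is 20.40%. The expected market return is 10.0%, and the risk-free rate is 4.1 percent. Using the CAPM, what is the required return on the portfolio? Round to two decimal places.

β_Harlan = 0.555 × 49.21% / 20.40% = 1.3388
β_Quill = 0.190 × 31.66% / 20.40% = 0.2949
β_Wren = 0.505 × 24.23% / 20.40% = 0.5998
β_Jory = 0.352 × 38.12% / 20.40% = 0.6578
β_P = Σ w_i β_i = 0.33×1.3388 + 0.21×0.2949 + 0.10×0.5998 + 0.36×0.6578 = 0.8005
MRP = 10.0% − 4.1% = 5.90%
E(R_P) = R_f + β_P × MRP = 4.1% + 0.8005 × 5.9% = 8.82%

8.82%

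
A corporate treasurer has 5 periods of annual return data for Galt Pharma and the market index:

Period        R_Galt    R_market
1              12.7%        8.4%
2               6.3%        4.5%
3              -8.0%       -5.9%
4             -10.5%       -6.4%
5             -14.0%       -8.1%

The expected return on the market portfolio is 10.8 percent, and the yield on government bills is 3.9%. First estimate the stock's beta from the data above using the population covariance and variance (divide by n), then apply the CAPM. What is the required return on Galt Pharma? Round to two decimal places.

Mean R_i = (12.7 + 6.3 − 8.0 − 10.5 − 14.0) / 5 = -2.7000%
Mean R_m = (8.4 + 4.5 − 5.9 − 6.4 − 8.1) / 5 = -1.5000%
Σ(R_i − R̄_i)(R_m − R̄_m) = 342.5800  ⇒  Cov = 342.5800 / 5 = 68.5160
Σ(R_m − R̄_m)² = 220.9400  ⇒  Var(R_m) = 220.9400 / 5 = 44.1880
β = Cov / Var(R_m) = 68.5160 / 44.1880 = 1.5506
MRP = 10.8% − 3.9% = 6.90%
E(R) = R_f + β × MRP = 3.9% + 1.5506 × 6.9% = 14.60%

14.60%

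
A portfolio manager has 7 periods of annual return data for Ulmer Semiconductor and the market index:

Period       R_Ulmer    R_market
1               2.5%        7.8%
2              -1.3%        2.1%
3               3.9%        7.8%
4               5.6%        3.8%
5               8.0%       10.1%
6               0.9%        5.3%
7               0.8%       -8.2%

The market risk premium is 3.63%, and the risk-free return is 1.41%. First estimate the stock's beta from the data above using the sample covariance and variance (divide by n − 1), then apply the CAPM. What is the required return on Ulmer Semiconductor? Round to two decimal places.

2.46%

Mean R_i = (2.5 − 1.3 + 3.9 + 5.6 + 8.0 + 0.9 + 0.8) / 7 = 2.9143%
Mean R_m = (7.8 + 2.1 + 7.8 + 3.8 + 10.1 + 5.3 − 8.2) / 7 = 4.1000%
Σ(R_i − R̄_i)(R_m − R̄_m) = 63.8400  ⇒  Cov = 63.8400 / 6 = 10.6400
Σ(R_m − R̄_m)² = 220.2000  ⇒  Var(R_m) = 220.2000 / 6 = 36.7000
β = Cov / Var(R_m) = 10.6400 / 36.7000 = 0.2899
E(R) = R_f + β × MRP = 1.41% + 0.2899 × 3.63% = 2.46%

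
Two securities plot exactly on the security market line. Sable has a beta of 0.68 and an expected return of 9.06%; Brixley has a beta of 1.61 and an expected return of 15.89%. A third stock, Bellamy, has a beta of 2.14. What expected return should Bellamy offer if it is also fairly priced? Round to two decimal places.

19.78%

MRP (SML slope) = (15.89% − 9.06%) / (1.61 − 0.68) = 6.83% / 0.93 = 7.3441%
R_f (intercept) = 9.06% − 0.68 × 7.3441% = 4.0660%
E(R_Bellamy) = R_f + β × MRP = 4.0660% + 2.14 × 7.3441% = 19.78%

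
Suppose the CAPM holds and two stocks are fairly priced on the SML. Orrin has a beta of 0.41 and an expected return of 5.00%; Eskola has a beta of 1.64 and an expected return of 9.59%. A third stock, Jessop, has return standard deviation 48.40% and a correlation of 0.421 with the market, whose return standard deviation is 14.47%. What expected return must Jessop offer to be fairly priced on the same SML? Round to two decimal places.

8.72%

MRP = (9.59% − 5.00%) / (1.64 − 0.41) = 3.7317%
R_f = 5.00% − 0.41 × 3.7317% = 3.4700%
β_Jessop = ρ·σ_i/σ_m = 0.421 × 48.40 / 14.47 = 1.4082
E(R_Jessop) = R_f + β × MRP = 3.4700% + 1.4082 × 3.7317% = 8.72%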